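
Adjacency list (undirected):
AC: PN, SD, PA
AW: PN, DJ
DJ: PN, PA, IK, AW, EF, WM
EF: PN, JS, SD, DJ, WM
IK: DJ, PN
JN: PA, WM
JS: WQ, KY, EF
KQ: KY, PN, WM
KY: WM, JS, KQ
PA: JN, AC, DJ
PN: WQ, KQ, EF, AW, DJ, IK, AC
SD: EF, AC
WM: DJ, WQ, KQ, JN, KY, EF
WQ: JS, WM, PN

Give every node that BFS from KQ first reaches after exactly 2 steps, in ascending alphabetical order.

Level 0: KQ
Level 1: KY, PN, WM
Level 2: AC, AW, DJ, EF, IK, JN, JS, WQ
Level 3: PA, SD

AC, AW, DJ, EF, IK, JN, JS, WQ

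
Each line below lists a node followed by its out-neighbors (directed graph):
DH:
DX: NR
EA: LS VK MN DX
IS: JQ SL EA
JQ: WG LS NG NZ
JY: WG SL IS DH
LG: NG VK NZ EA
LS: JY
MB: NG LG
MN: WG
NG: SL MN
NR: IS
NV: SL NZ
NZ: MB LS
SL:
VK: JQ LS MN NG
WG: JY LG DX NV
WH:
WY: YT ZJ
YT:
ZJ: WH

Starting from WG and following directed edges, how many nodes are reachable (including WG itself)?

17

BFS from WG visits: WG, NV, LG, JY, DX, SL, NZ, VK, NG, EA, IS, DH, NR, MB, LS, MN, JQ
Reachable nodes: 17 of 21 total.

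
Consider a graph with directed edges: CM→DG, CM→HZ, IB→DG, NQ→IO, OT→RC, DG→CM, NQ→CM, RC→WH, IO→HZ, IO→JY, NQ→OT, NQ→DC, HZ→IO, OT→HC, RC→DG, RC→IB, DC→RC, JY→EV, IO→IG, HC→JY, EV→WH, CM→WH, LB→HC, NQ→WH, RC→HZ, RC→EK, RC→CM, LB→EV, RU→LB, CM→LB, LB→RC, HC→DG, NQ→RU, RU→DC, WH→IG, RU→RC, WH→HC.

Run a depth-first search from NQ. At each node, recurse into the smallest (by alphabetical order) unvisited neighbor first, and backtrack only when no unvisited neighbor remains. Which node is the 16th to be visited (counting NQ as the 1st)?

OT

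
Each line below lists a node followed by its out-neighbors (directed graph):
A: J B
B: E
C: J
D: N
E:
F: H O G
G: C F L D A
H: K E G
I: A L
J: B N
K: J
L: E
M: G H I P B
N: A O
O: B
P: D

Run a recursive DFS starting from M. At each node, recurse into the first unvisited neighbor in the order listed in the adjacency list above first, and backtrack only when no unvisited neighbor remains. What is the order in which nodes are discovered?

Visit M
M → G
G → C
C → J
J → B
B → E
J → N
N → A
N → O
G → F
F → H
H → K
G → L
G → D
M → I
M → P

M, G, C, J, B, E, N, A, O, F, H, K, L, D, I, P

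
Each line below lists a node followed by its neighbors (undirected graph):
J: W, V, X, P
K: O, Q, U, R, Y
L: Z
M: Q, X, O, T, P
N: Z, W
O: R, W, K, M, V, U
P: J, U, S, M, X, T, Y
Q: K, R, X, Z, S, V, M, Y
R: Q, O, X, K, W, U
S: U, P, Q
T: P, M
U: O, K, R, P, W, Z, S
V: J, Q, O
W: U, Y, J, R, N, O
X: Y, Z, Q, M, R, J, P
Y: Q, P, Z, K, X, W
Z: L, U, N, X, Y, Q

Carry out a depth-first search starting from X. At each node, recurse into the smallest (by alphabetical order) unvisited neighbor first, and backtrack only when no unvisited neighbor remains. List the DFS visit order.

Visit X
X → J
J → P
P → M
M → O
O → K
K → Q
Q → R
R → U
U → S
U → W
W → N
N → Z
Z → L
Z → Y
Q → V
M → T

X → J → P → M → O → K → Q → R → U → S → W → N → Z → L → Y → V → T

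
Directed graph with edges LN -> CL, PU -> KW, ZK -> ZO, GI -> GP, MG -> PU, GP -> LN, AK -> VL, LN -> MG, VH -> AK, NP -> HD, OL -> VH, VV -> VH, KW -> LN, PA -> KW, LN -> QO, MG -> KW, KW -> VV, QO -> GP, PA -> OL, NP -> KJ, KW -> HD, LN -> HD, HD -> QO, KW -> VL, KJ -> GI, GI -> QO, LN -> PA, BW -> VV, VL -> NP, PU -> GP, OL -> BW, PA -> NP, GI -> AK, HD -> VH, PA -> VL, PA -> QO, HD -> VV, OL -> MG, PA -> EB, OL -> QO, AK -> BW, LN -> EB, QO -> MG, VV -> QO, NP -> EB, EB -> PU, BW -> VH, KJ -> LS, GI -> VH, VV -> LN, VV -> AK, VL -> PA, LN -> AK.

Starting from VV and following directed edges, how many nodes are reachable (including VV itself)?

20

BFS from VV visits: VV, AK, LN, QO, VH, BW, VL, CL, EB, HD, MG, PA, GP, NP, PU, KW, OL, KJ, GI, LS
Reachable nodes: 20 of 22 total.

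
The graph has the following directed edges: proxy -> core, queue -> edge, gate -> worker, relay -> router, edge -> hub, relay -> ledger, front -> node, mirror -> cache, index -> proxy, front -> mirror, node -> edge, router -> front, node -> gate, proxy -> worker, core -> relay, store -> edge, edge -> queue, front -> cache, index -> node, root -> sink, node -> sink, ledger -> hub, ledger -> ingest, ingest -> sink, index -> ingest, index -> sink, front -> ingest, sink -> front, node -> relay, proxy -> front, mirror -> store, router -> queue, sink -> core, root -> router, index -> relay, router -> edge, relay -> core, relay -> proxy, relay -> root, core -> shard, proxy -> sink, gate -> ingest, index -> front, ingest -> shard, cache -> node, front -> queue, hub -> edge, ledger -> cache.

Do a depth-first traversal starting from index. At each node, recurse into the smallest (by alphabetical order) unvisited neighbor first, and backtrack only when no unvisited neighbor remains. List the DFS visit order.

index -> front -> cache -> node -> edge -> hub -> queue -> gate -> ingest -> shard -> sink -> core -> relay -> ledger -> proxy -> worker -> root -> router -> mirror -> store

Visit index
index → front
front → cache
cache → node
node → edge
edge → hub
edge → queue
node → gate
gate → ingest
ingest → shard
ingest → sink
sink → core
core → relay
relay → ledger
relay → proxy
proxy → worker
relay → root
root → router
front → mirror
mirror → store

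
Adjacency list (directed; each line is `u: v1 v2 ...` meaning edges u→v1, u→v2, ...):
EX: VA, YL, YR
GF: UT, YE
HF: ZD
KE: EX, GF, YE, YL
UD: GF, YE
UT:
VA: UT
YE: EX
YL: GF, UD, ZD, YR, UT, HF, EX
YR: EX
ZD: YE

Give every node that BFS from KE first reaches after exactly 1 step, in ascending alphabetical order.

EX, GF, YE, YL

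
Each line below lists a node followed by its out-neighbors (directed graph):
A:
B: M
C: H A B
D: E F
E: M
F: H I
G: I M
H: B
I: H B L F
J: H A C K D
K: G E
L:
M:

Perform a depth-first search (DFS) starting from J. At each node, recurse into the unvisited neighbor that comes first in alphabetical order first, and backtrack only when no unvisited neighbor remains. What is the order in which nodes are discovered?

J, A, C, B, M, H, D, E, F, I, L, K, G

Visit J
J → A
J → C
C → B
B → M
C → H
J → D
D → E
D → F
F → I
I → L
J → K
K → G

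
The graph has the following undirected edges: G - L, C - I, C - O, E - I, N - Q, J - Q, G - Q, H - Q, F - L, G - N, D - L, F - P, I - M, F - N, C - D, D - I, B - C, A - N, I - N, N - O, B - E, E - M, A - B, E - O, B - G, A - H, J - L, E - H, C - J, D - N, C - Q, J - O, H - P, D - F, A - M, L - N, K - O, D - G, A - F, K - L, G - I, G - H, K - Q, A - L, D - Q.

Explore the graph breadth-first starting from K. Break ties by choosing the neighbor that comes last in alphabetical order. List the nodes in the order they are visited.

K, Q, O, L, N, J, H, G, D, C, E, F, A, I, P, B, M

Visit K; enqueue Q, O, L → queue [Q, O, L]
Visit Q; enqueue N, J, H, G, D, C → queue [O, L, N, J, H, G, D, C]
Visit O; enqueue E → queue [L, N, J, H, G, D, C, E]
Visit L; enqueue F, A → queue [N, J, H, G, D, C, E, F, A]
Visit N; enqueue I → queue [J, H, G, D, C, E, F, A, I]
Visit J → queue [H, G, D, C, E, F, A, I]
Visit H; enqueue P → queue [G, D, C, E, F, A, I, P]
Visit G; enqueue B → queue [D, C, E, F, A, I, P, B]
Visit D → queue [C, E, F, A, I, P, B]
Visit C → queue [E, F, A, I, P, B]
Visit E; enqueue M → queue [F, A, I, P, B, M]
Visit F → queue [A, I, P, B, M]
Visit A → queue [I, P, B, M]
Visit I → queue [P, B, M]
Visit P → queue [B, M]
Visit B → queue [M]
Visit M → queue []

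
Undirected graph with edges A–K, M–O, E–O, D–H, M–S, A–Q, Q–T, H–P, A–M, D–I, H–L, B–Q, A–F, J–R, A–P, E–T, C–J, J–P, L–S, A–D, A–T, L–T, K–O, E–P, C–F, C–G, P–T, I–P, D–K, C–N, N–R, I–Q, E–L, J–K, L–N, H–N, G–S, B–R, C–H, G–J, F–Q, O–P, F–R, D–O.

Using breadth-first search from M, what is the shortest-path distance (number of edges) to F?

2

Level 0: M
Level 1: A, O, S
Level 2: D, E, F, G, K, L, P, Q, T
Level 3: B, C, H, I, J, N, R
F first appears at level 2.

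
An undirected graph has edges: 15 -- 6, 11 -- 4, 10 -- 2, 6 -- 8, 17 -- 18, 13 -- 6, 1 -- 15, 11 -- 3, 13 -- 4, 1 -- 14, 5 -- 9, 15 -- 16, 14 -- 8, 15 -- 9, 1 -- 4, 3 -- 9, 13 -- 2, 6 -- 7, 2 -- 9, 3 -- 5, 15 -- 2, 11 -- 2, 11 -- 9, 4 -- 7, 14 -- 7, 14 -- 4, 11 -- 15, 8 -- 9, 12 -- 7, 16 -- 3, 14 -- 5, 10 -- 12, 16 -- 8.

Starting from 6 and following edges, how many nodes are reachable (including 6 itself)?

16

BFS from 6 visits: 6, 7, 8, 13, 15, 4, 12, 14, 9, 16, 2, 1, 11, 10, 5, 3
Reachable nodes: 16 of 18 total.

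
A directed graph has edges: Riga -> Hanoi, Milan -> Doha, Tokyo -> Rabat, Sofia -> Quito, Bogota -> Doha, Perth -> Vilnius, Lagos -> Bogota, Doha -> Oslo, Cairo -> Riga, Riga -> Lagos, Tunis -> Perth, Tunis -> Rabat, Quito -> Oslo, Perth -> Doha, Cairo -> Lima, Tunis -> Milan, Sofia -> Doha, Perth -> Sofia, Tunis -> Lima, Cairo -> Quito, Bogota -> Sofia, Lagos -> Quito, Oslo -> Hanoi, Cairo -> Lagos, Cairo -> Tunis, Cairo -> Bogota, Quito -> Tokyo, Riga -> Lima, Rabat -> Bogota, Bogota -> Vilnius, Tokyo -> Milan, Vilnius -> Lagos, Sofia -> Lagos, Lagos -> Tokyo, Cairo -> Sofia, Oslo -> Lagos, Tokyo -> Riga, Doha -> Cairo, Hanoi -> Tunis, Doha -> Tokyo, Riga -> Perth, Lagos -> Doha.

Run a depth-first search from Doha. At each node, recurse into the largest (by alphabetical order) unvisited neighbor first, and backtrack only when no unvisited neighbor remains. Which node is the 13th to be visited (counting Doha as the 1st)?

Visit Doha
Doha → Tokyo
Tokyo → Riga
Riga → Perth
Perth → Vilnius
Vilnius → Lagos
Lagos → Quito
Quito → Oslo
Oslo → Hanoi
Hanoi → Tunis
Tunis → Rabat
Rabat → Bogota
Bogota → Sofia
Tunis → Milan
Tunis → Lima
Doha → Cairo

Visit order: Doha, Tokyo, Riga, Perth, Vilnius, Lagos, Quito, Oslo, Hanoi, Tunis, Rabat, Bogota, Sofia, Milan, Lima, Cairo

Sofia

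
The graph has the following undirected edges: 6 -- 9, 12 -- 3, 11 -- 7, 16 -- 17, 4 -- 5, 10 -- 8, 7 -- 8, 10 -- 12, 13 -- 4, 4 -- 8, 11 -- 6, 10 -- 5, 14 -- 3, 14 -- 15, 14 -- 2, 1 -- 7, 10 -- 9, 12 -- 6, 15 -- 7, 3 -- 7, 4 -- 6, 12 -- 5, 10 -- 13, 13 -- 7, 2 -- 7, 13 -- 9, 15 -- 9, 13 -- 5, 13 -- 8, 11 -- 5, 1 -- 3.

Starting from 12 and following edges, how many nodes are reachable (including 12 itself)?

15

BFS from 12 visits: 12, 3, 5, 6, 10, 1, 7, 14, 4, 11, 13, 9, 8, 2, 15
Reachable nodes: 15 of 17 total.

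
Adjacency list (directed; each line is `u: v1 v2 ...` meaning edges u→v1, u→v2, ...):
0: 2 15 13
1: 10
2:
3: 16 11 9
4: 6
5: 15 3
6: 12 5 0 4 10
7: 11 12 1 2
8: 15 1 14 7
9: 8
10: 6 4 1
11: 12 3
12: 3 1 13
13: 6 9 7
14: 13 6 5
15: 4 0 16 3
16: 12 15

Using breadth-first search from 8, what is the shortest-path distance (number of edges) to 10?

Level 0: 8
Level 1: 1, 7, 14, 15
Level 2: 0, 2, 3, 4, 5, 6, 10, 11, 12, 13, 16
Level 3: 9
10 first appears at level 2.

2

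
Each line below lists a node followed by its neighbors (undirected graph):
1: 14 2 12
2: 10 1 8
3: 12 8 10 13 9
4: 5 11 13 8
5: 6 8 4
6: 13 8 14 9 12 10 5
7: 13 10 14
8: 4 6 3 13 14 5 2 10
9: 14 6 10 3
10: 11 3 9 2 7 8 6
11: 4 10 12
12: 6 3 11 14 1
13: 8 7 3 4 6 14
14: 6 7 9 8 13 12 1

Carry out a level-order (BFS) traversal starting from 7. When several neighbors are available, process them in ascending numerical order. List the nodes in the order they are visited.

7, 10, 13, 14, 2, 3, 6, 8, 9, 11, 4, 1, 12, 5

Visit 7; enqueue 10, 13, 14 → queue [10, 13, 14]
Visit 10; enqueue 2, 3, 6, 8, 9, 11 → queue [13, 14, 2, 3, 6, 8, 9, 11]
Visit 13; enqueue 4 → queue [14, 2, 3, 6, 8, 9, 11, 4]
Visit 14; enqueue 1, 12 → queue [2, 3, 6, 8, 9, 11, 4, 1, 12]
Visit 2 → queue [3, 6, 8, 9, 11, 4, 1, 12]
Visit 3 → queue [6, 8, 9, 11, 4, 1, 12]
Visit 6; enqueue 5 → queue [8, 9, 11, 4, 1, 12, 5]
Visit 8 → queue [9, 11, 4, 1, 12, 5]
Visit 9 → queue [11, 4, 1, 12, 5]
Visit 11 → queue [4, 1, 12, 5]
Visit 4 → queue [1, 12, 5]
Visit 1 → queue [12, 5]
Visit 12 → queue [5]
Visit 5 → queue []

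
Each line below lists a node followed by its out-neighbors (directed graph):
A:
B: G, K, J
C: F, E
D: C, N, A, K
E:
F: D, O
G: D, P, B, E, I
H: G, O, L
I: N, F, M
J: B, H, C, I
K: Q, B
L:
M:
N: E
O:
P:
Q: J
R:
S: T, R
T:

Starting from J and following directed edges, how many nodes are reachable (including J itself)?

BFS from J visits: J, B, H, C, I, G, K, O, L, F, E, N, M, D, P, Q, A
Reachable nodes: 17 of 20 total.

17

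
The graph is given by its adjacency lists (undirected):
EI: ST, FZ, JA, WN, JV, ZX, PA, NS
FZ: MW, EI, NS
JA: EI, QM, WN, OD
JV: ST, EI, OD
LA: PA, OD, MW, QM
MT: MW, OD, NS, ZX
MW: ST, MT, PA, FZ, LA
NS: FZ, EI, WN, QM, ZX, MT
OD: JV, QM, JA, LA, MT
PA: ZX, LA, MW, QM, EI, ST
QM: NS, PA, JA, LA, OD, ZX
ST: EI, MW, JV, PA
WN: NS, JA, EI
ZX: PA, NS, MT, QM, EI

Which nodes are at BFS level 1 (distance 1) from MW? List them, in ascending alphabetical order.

FZ, LA, MT, PA, ST

Level 0: MW
Level 1: FZ, LA, MT, PA, ST
Level 2: EI, JV, NS, OD, QM, ZX
Level 3: JA, WN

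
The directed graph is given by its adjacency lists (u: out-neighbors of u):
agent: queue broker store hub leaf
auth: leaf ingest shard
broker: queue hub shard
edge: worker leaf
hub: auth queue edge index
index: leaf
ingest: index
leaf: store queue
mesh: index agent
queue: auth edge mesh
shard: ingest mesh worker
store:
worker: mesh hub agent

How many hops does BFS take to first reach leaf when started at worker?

2

Level 0: worker
Level 1: agent, hub, mesh
Level 2: auth, broker, edge, index, leaf, queue, store
Level 3: ingest, shard
leaf first appears at level 2.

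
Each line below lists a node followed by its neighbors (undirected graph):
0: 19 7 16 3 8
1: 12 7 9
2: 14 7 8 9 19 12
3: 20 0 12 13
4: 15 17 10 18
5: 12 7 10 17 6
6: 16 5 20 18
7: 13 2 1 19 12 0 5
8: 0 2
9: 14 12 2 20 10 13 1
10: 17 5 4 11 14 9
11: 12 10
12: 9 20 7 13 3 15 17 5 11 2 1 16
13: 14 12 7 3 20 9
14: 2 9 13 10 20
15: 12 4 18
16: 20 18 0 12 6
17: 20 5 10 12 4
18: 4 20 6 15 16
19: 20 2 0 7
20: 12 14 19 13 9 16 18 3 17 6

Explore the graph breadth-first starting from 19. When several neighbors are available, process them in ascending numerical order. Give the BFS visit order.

Visit 19; enqueue 0, 2, 7, 20 → queue [0, 2, 7, 20]
Visit 0; enqueue 3, 8, 16 → queue [2, 7, 20, 3, 8, 16]
Visit 2; enqueue 9, 12, 14 → queue [7, 20, 3, 8, 16, 9, 12, 14]
Visit 7; enqueue 1, 5, 13 → queue [20, 3, 8, 16, 9, 12, 14, 1, 5, 13]
Visit 20; enqueue 6, 17, 18 → queue [3, 8, 16, 9, 12, 14, 1, 5, 13, 6, 17, 18]
Visit 3 → queue [8, 16, 9, 12, 14, 1, 5, 13, 6, 17, 18]
Visit 8 → queue [16, 9, 12, 14, 1, 5, 13, 6, 17, 18]
Visit 16 → queue [9, 12, 14, 1, 5, 13, 6, 17, 18]
Visit 9; enqueue 10 → queue [12, 14, 1, 5, 13, 6, 17, 18, 10]
Visit 12; enqueue 11, 15 → queue [14, 1, 5, 13, 6, 17, 18, 10, 11, 15]
Visit 14 → queue [1, 5, 13, 6, 17, 18, 10, 11, 15]
Visit 1 → queue [5, 13, 6, 17, 18, 10, 11, 15]
Visit 5 → queue [13, 6, 17, 18, 10, 11, 15]
Visit 13 → queue [6, 17, 18, 10, 11, 15]
Visit 6 → queue [17, 18, 10, 11, 15]
Visit 17; enqueue 4 → queue [18, 10, 11, 15, 4]
Visit 18 → queue [10, 11, 15, 4]
Visit 10 → queue [11, 15, 4]
Visit 11 → queue [15, 4]
Visit 15 → queue [4]
Visit 4 → queue []

19 → 0 → 2 → 7 → 20 → 3 → 8 → 16 → 9 → 12 → 14 → 1 → 5 → 13 → 6 → 17 → 18 → 10 → 11 → 15 → 4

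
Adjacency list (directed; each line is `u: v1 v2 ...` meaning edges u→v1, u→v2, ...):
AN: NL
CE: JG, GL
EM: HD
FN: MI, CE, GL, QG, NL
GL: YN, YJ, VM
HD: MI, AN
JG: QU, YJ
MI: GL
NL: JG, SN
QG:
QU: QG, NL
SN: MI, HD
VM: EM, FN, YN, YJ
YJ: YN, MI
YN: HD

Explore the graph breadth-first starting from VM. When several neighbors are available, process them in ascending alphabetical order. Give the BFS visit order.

VM, EM, FN, YJ, YN, HD, CE, GL, MI, NL, QG, AN, JG, SN, QU

Visit VM; enqueue EM, FN, YJ, YN → queue [EM, FN, YJ, YN]
Visit EM; enqueue HD → queue [FN, YJ, YN, HD]
Visit FN; enqueue CE, GL, MI, NL, QG → queue [YJ, YN, HD, CE, GL, MI, NL, QG]
Visit YJ → queue [YN, HD, CE, GL, MI, NL, QG]
Visit YN → queue [HD, CE, GL, MI, NL, QG]
Visit HD; enqueue AN → queue [CE, GL, MI, NL, QG, AN]
Visit CE; enqueue JG → queue [GL, MI, NL, QG, AN, JG]
Visit GL → queue [MI, NL, QG, AN, JG]
Visit MI → queue [NL, QG, AN, JG]
Visit NL; enqueue SN → queue [QG, AN, JG, SN]
Visit QG → queue [AN, JG, SN]
Visit AN → queue [JG, SN]
Visit JG; enqueue QU → queue [SN, QU]
Visit SN → queue [QU]
Visit QU → queue []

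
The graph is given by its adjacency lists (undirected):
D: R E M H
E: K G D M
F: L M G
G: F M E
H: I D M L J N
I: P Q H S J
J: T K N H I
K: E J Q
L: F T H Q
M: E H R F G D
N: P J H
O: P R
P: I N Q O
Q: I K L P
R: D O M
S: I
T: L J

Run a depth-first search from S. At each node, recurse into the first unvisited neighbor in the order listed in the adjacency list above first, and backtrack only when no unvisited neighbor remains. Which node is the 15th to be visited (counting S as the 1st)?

R

Visit S
S → I
I → P
P → N
N → J
J → T
T → L
L → F
F → M
M → E
E → K
K → Q
E → G
E → D
D → R
R → O
D → H

Visit order: S, I, P, N, J, T, L, F, M, E, K, Q, G, D, R, O, H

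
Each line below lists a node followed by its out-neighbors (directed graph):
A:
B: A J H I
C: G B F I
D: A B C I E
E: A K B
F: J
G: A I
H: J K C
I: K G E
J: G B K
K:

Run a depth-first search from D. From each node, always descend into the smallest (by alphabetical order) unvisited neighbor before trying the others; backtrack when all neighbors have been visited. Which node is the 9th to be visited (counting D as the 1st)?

Visit D
D → A
D → B
B → H
H → C
C → F
F → J
J → G
G → I
I → E
E → K

Visit order: D, A, B, H, C, F, J, G, I, E, K

I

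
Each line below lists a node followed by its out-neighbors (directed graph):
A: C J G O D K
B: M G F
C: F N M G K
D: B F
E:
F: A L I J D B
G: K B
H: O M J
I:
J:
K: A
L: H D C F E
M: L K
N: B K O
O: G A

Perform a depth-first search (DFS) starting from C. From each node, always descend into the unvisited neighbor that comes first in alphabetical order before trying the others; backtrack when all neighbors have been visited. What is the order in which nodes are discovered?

C, F, A, D, B, G, K, M, L, E, H, J, O, I, N

Visit C
C → F
F → A
A → D
D → B
B → G
G → K
B → M
M → L
L → E
L → H
H → J
H → O
F → I
C → N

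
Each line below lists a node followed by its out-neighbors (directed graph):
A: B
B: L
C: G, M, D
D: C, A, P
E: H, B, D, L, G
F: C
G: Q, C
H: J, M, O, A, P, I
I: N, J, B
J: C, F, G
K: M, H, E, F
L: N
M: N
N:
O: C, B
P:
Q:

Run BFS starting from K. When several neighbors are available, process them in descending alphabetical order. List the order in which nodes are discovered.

Visit K; enqueue M, H, F, E → queue [M, H, F, E]
Visit M; enqueue N → queue [H, F, E, N]
Visit H; enqueue P, O, J, I, A → queue [F, E, N, P, O, J, I, A]
Visit F; enqueue C → queue [E, N, P, O, J, I, A, C]
Visit E; enqueue L, G, D, B → queue [N, P, O, J, I, A, C, L, G, D, B]
Visit N → queue [P, O, J, I, A, C, L, G, D, B]
Visit P → queue [O, J, I, A, C, L, G, D, B]
Visit O → queue [J, I, A, C, L, G, D, B]
Visit J → queue [I, A, C, L, G, D, B]
Visit I → queue [A, C, L, G, D, B]
Visit A → queue [C, L, G, D, B]
Visit C → queue [L, G, D, B]
Visit L → queue [G, D, B]
Visit G; enqueue Q → queue [D, B, Q]
Visit D → queue [B, Q]
Visit B → queue [Q]
Visit Q → queue []

K -> M -> H -> F -> E -> N -> P -> O -> J -> I -> A -> C -> L -> G -> D -> B -> Q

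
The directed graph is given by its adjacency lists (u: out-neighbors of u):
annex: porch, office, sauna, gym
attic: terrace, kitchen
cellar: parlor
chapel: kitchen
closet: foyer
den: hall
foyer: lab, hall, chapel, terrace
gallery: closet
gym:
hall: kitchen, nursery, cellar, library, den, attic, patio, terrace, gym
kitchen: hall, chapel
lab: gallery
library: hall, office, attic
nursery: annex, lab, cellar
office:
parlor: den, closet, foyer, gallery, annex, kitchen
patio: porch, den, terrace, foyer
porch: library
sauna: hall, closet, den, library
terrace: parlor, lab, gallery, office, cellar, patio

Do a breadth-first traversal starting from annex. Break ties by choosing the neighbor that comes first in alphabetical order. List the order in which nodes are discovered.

Visit annex; enqueue gym, office, porch, sauna → queue [gym, office, porch, sauna]
Visit gym → queue [office, porch, sauna]
Visit office → queue [porch, sauna]
Visit porch; enqueue library → queue [sauna, library]
Visit sauna; enqueue closet, den, hall → queue [library, closet, den, hall]
Visit library; enqueue attic → queue [closet, den, hall, attic]
Visit closet; enqueue foyer → queue [den, hall, attic, foyer]
Visit den → queue [hall, attic, foyer]
Visit hall; enqueue cellar, kitchen, nursery, patio, terrace → queue [attic, foyer, cellar, kitchen, nursery, patio, terrace]
Visit attic → queue [foyer, cellar, kitchen, nursery, patio, terrace]
Visit foyer; enqueue chapel, lab → queue [cellar, kitchen, nursery, patio, terrace, chapel, lab]
Visit cellar; enqueue parlor → queue [kitchen, nursery, patio, terrace, chapel, lab, parlor]
Visit kitchen → queue [nursery, patio, terrace, chapel, lab, parlor]
Visit nursery → queue [patio, terrace, chapel, lab, parlor]
Visit patio → queue [terrace, chapel, lab, parlor]
Visit terrace; enqueue gallery → queue [chapel, lab, parlor, gallery]
Visit chapel → queue [lab, parlor, gallery]
Visit lab → queue [parlor, gallery]
Visit parlor → queue [gallery]
Visit gallery → queue []

annex gym office porch sauna library closet den hall attic foyer cellar kitchen nursery patio terrace chapel lab parlor gallery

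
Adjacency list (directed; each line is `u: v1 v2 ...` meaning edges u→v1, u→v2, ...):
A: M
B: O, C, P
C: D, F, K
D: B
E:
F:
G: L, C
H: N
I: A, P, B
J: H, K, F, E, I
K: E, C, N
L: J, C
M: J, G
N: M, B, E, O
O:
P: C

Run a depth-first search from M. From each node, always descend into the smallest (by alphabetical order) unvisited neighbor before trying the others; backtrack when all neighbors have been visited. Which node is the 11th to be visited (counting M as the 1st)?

Visit M
M → G
G → C
C → D
D → B
B → O
B → P
C → F
C → K
K → E
K → N
G → L
L → J
J → H
J → I
I → A

Visit order: M, G, C, D, B, O, P, F, K, E, N, L, J, H, I, A

N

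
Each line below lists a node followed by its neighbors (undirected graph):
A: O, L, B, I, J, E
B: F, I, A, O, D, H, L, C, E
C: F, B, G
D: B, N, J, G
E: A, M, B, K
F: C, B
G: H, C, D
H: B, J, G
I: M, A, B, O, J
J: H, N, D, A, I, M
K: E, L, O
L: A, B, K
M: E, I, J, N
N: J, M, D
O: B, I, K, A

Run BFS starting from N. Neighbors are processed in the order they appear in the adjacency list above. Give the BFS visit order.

N, J, M, D, H, A, I, E, B, G, O, L, K, F, C

Visit N; enqueue J, M, D → queue [J, M, D]
Visit J; enqueue H, A, I → queue [M, D, H, A, I]
Visit M; enqueue E → queue [D, H, A, I, E]
Visit D; enqueue B, G → queue [H, A, I, E, B, G]
Visit H → queue [A, I, E, B, G]
Visit A; enqueue O, L → queue [I, E, B, G, O, L]
Visit I → queue [E, B, G, O, L]
Visit E; enqueue K → queue [B, G, O, L, K]
Visit B; enqueue F, C → queue [G, O, L, K, F, C]
Visit G → queue [O, L, K, F, C]
Visit O → queue [L, K, F, C]
Visit L → queue [K, F, C]
Visit K → queue [F, C]
Visit F → queue [C]
Visit C → queue []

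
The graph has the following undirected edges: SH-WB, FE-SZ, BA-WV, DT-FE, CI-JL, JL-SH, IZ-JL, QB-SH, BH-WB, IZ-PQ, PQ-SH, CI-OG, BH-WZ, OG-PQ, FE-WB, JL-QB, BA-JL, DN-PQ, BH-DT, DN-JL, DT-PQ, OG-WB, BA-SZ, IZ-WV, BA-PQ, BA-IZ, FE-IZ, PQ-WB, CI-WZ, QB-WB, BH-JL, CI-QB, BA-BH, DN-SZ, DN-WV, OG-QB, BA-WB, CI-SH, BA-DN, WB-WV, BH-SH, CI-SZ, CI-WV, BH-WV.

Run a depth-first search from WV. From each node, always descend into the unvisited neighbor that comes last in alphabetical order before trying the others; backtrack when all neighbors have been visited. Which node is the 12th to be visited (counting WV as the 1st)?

DT

Visit WV
WV → WB
WB → SH
SH → QB
QB → OG
OG → PQ
PQ → IZ
IZ → JL
JL → DN
DN → SZ
SZ → FE
FE → DT
DT → BH
BH → WZ
WZ → CI
BH → BA

Visit order: WV, WB, SH, QB, OG, PQ, IZ, JL, DN, SZ, FE, DT, BH, WZ, CI, BA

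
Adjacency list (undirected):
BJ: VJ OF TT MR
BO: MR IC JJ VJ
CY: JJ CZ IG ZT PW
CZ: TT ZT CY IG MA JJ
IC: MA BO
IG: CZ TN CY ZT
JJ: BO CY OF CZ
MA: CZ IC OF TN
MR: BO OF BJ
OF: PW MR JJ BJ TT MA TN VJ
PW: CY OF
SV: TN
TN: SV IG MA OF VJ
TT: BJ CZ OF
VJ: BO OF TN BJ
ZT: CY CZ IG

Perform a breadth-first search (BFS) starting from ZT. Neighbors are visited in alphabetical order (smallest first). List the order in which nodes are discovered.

ZT, CY, CZ, IG, JJ, PW, MA, TT, TN, BO, OF, IC, BJ, SV, VJ, MR

Visit ZT; enqueue CY, CZ, IG → queue [CY, CZ, IG]
Visit CY; enqueue JJ, PW → queue [CZ, IG, JJ, PW]
Visit CZ; enqueue MA, TT → queue [IG, JJ, PW, MA, TT]
Visit IG; enqueue TN → queue [JJ, PW, MA, TT, TN]
Visit JJ; enqueue BO, OF → queue [PW, MA, TT, TN, BO, OF]
Visit PW → queue [MA, TT, TN, BO, OF]
Visit MA; enqueue IC → queue [TT, TN, BO, OF, IC]
Visit TT; enqueue BJ → queue [TN, BO, OF, IC, BJ]
Visit TN; enqueue SV, VJ → queue [BO, OF, IC, BJ, SV, VJ]
Visit BO; enqueue MR → queue [OF, IC, BJ, SV, VJ, MR]
Visit OF → queue [IC, BJ, SV, VJ, MR]
Visit IC → queue [BJ, SV, VJ, MR]
Visit BJ → queue [SV, VJ, MR]
Visit SV → queue [VJ, MR]
Visit VJ → queue [MR]
Visit MR → queue []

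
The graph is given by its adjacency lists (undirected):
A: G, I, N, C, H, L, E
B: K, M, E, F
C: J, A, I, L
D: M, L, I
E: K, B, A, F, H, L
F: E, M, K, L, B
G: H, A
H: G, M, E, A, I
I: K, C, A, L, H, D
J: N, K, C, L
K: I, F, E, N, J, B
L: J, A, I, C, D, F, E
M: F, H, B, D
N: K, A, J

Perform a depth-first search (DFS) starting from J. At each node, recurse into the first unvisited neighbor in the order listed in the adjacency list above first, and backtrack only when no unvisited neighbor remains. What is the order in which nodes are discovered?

J, N, K, I, C, A, G, H, M, F, E, B, L, D

Visit J
J → N
N → K
K → I
I → C
C → A
A → G
G → H
H → M
M → F
F → E
E → B
E → L
L → D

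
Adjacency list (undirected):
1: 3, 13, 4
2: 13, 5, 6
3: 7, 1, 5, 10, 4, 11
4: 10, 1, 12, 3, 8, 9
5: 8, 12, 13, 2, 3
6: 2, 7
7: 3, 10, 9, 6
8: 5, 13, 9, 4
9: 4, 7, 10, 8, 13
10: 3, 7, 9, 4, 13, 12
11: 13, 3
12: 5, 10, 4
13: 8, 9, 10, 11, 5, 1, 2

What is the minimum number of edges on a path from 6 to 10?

2

Level 0: 6
Level 1: 2, 7
Level 2: 3, 5, 9, 10, 13
Level 3: 1, 4, 8, 11, 12
10 first appears at level 2.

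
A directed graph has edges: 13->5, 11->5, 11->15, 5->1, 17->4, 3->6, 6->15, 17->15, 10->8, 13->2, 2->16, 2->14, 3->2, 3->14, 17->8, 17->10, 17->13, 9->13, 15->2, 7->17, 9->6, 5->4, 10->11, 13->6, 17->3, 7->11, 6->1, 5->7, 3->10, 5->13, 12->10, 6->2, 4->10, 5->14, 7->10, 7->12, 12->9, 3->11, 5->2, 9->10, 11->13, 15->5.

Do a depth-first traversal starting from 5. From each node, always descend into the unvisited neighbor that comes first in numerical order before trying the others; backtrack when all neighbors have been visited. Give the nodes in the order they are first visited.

5, 1, 2, 14, 16, 4, 10, 8, 11, 13, 6, 15, 7, 12, 9, 17, 3

Visit 5
5 → 1
5 → 2
2 → 14
2 → 16
5 → 4
4 → 10
10 → 8
10 → 11
11 → 13
13 → 6
6 → 15
5 → 7
7 → 12
12 → 9
7 → 17
17 → 3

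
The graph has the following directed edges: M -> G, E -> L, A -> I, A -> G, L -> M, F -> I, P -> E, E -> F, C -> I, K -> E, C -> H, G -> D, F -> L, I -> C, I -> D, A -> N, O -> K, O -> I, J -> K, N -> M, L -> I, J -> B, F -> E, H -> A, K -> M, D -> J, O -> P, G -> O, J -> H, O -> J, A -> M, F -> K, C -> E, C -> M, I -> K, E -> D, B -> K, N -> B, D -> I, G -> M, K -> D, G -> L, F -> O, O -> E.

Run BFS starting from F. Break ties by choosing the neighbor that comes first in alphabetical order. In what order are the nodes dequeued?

Visit F; enqueue E, I, K, L, O → queue [E, I, K, L, O]
Visit E; enqueue D → queue [I, K, L, O, D]
Visit I; enqueue C → queue [K, L, O, D, C]
Visit K; enqueue M → queue [L, O, D, C, M]
Visit L → queue [O, D, C, M]
Visit O; enqueue J, P → queue [D, C, M, J, P]
Visit D → queue [C, M, J, P]
Visit C; enqueue H → queue [M, J, P, H]
Visit M; enqueue G → queue [J, P, H, G]
Visit J; enqueue B → queue [P, H, G, B]
Visit P → queue [H, G, B]
Visit H; enqueue A → queue [G, B, A]
Visit G → queue [B, A]
Visit B → queue [A]
Visit A; enqueue N → queue [N]
Visit N → queue []

F, E, I, K, L, O, D, C, M, J, P, H, G, B, A, N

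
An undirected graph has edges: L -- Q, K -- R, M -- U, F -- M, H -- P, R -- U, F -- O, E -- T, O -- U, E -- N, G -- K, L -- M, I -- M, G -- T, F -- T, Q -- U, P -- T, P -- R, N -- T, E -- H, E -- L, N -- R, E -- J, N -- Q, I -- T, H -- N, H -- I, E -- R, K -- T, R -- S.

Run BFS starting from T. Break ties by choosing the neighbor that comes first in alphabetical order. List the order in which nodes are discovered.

Visit T; enqueue E, F, G, I, K, N, P → queue [E, F, G, I, K, N, P]
Visit E; enqueue H, J, L, R → queue [F, G, I, K, N, P, H, J, L, R]
Visit F; enqueue M, O → queue [G, I, K, N, P, H, J, L, R, M, O]
Visit G → queue [I, K, N, P, H, J, L, R, M, O]
Visit I → queue [K, N, P, H, J, L, R, M, O]
Visit K → queue [N, P, H, J, L, R, M, O]
Visit N; enqueue Q → queue [P, H, J, L, R, M, O, Q]
Visit P → queue [H, J, L, R, M, O, Q]
Visit H → queue [J, L, R, M, O, Q]
Visit J → queue [L, R, M, O, Q]
Visit L → queue [R, M, O, Q]
Visit R; enqueue S, U → queue [M, O, Q, S, U]
Visit M → queue [O, Q, S, U]
Visit O → queue [Q, S, U]
Visit Q → queue [S, U]
Visit S → queue [U]
Visit U → queue []

T, E, F, G, I, K, N, P, H, J, L, R, M, O, Q, S, U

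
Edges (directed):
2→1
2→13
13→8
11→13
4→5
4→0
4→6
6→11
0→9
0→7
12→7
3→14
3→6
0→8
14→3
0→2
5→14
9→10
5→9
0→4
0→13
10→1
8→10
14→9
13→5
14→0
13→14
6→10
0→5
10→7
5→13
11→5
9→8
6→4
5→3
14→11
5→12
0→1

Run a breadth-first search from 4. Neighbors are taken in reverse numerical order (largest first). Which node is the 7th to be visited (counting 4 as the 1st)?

14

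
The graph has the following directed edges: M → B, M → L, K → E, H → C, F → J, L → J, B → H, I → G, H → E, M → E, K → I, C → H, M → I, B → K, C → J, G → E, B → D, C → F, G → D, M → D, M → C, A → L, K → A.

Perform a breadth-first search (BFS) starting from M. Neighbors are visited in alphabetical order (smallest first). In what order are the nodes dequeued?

M, B, C, D, E, I, L, H, K, F, J, G, A

Visit M; enqueue B, C, D, E, I, L → queue [B, C, D, E, I, L]
Visit B; enqueue H, K → queue [C, D, E, I, L, H, K]
Visit C; enqueue F, J → queue [D, E, I, L, H, K, F, J]
Visit D → queue [E, I, L, H, K, F, J]
Visit E → queue [I, L, H, K, F, J]
Visit I; enqueue G → queue [L, H, K, F, J, G]
Visit L → queue [H, K, F, J, G]
Visit H → queue [K, F, J, G]
Visit K; enqueue A → queue [F, J, G, A]
Visit F → queue [J, G, A]
Visit J → queue [G, A]
Visit G → queue [A]
Visit A → queue []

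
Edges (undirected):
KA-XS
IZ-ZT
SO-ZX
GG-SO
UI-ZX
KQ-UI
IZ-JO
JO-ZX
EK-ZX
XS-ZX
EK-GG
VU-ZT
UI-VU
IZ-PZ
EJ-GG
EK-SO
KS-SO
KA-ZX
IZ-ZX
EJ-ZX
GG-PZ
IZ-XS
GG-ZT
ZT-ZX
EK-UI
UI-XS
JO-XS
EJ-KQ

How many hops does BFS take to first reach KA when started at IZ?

2

Level 0: IZ
Level 1: JO, PZ, XS, ZT, ZX
Level 2: EJ, EK, GG, KA, SO, UI, VU
Level 3: KQ, KS
KA first appears at level 2.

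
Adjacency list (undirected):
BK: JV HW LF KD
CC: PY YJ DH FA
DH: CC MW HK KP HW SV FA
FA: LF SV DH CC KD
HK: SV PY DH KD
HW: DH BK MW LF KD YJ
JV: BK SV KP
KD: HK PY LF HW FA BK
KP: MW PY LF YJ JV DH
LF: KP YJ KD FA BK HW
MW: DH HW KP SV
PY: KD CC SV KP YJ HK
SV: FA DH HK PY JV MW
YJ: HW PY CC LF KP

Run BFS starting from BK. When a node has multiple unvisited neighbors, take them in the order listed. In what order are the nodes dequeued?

BK, JV, HW, LF, KD, SV, KP, DH, MW, YJ, FA, HK, PY, CC

Visit BK; enqueue JV, HW, LF, KD → queue [JV, HW, LF, KD]
Visit JV; enqueue SV, KP → queue [HW, LF, KD, SV, KP]
Visit HW; enqueue DH, MW, YJ → queue [LF, KD, SV, KP, DH, MW, YJ]
Visit LF; enqueue FA → queue [KD, SV, KP, DH, MW, YJ, FA]
Visit KD; enqueue HK, PY → queue [SV, KP, DH, MW, YJ, FA, HK, PY]
Visit SV → queue [KP, DH, MW, YJ, FA, HK, PY]
Visit KP → queue [DH, MW, YJ, FA, HK, PY]
Visit DH; enqueue CC → queue [MW, YJ, FA, HK, PY, CC]
Visit MW → queue [YJ, FA, HK, PY, CC]
Visit YJ → queue [FA, HK, PY, CC]
Visit FA → queue [HK, PY, CC]
Visit HK → queue [PY, CC]
Visit PY → queue [CC]
Visit CC → queue []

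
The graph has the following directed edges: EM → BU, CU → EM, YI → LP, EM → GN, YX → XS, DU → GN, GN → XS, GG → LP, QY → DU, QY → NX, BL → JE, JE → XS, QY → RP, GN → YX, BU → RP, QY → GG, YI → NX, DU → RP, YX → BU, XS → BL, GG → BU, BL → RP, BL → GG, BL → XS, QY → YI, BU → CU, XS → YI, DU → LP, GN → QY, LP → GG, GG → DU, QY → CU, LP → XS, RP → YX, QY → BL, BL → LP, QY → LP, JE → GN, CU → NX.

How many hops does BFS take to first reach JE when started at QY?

Level 0: QY
Level 1: BL, CU, DU, GG, LP, NX, RP, YI
Level 2: BU, EM, GN, JE, XS, YX
JE first appears at level 2.

2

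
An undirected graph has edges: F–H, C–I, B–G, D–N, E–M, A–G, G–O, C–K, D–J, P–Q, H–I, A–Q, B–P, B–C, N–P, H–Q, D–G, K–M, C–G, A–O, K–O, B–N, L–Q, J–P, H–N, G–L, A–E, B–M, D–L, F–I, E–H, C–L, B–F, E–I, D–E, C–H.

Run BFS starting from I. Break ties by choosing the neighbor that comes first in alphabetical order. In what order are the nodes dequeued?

I C E F H B G K L A D M N Q P O J

Visit I; enqueue C, E, F, H → queue [C, E, F, H]
Visit C; enqueue B, G, K, L → queue [E, F, H, B, G, K, L]
Visit E; enqueue A, D, M → queue [F, H, B, G, K, L, A, D, M]
Visit F → queue [H, B, G, K, L, A, D, M]
Visit H; enqueue N, Q → queue [B, G, K, L, A, D, M, N, Q]
Visit B; enqueue P → queue [G, K, L, A, D, M, N, Q, P]
Visit G; enqueue O → queue [K, L, A, D, M, N, Q, P, O]
Visit K → queue [L, A, D, M, N, Q, P, O]
Visit L → queue [A, D, M, N, Q, P, O]
Visit A → queue [D, M, N, Q, P, O]
Visit D; enqueue J → queue [M, N, Q, P, O, J]
Visit M → queue [N, Q, P, O, J]
Visit N → queue [Q, P, O, J]
Visit Q → queue [P, O, J]
Visit P → queue [O, J]
Visit O → queue [J]
Visit J → queue []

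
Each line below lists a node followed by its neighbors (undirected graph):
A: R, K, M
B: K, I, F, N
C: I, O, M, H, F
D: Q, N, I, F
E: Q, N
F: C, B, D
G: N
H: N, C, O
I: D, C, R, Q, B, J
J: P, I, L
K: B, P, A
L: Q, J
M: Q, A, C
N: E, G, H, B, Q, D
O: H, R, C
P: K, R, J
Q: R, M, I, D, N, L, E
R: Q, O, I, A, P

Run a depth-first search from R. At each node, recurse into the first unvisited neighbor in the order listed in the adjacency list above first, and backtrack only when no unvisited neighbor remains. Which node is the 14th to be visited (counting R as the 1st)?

Visit R
R → Q
Q → M
M → A
A → K
K → B
B → I
I → D
D → N
N → E
N → G
N → H
H → C
C → O
C → F
I → J
J → P
J → L

Visit order: R, Q, M, A, K, B, I, D, N, E, G, H, C, O, F, J, P, L

O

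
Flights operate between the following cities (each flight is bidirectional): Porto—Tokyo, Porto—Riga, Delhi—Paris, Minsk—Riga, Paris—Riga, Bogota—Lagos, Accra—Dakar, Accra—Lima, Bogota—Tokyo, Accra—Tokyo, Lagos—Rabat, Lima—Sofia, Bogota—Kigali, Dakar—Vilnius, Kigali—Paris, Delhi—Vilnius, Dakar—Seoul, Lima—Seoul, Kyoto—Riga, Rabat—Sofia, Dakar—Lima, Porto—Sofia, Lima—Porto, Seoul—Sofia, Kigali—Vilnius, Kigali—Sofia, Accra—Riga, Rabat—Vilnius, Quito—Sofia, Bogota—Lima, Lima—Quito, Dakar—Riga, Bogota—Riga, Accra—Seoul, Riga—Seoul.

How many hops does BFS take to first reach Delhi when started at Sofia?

Level 0: Sofia
Level 1: Kigali, Lima, Porto, Quito, Rabat, Seoul
Level 2: Accra, Bogota, Dakar, Lagos, Paris, Riga, Tokyo, Vilnius
Level 3: Delhi, Kyoto, Minsk
Delhi first appears at level 3.

3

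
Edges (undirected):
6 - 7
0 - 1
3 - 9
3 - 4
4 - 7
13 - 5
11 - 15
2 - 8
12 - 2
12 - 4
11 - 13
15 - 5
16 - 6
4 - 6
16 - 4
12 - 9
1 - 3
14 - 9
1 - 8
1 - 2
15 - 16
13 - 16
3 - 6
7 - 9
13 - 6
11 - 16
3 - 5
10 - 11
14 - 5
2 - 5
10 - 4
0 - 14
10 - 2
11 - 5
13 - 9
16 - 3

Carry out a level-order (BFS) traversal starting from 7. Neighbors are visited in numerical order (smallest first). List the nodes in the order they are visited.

Visit 7; enqueue 4, 6, 9 → queue [4, 6, 9]
Visit 4; enqueue 3, 10, 12, 16 → queue [6, 9, 3, 10, 12, 16]
Visit 6; enqueue 13 → queue [9, 3, 10, 12, 16, 13]
Visit 9; enqueue 14 → queue [3, 10, 12, 16, 13, 14]
Visit 3; enqueue 1, 5 → queue [10, 12, 16, 13, 14, 1, 5]
Visit 10; enqueue 2, 11 → queue [12, 16, 13, 14, 1, 5, 2, 11]
Visit 12 → queue [16, 13, 14, 1, 5, 2, 11]
Visit 16; enqueue 15 → queue [13, 14, 1, 5, 2, 11, 15]
Visit 13 → queue [14, 1, 5, 2, 11, 15]
Visit 14; enqueue 0 → queue [1, 5, 2, 11, 15, 0]
Visit 1; enqueue 8 → queue [5, 2, 11, 15, 0, 8]
Visit 5 → queue [2, 11, 15, 0, 8]
Visit 2 → queue [11, 15, 0, 8]
Visit 11 → queue [15, 0, 8]
Visit 15 → queue [0, 8]
Visit 0 → queue [8]
Visit 8 → queue []

7, 4, 6, 9, 3, 10, 12, 16, 13, 14, 1, 5, 2, 11, 15, 0, 8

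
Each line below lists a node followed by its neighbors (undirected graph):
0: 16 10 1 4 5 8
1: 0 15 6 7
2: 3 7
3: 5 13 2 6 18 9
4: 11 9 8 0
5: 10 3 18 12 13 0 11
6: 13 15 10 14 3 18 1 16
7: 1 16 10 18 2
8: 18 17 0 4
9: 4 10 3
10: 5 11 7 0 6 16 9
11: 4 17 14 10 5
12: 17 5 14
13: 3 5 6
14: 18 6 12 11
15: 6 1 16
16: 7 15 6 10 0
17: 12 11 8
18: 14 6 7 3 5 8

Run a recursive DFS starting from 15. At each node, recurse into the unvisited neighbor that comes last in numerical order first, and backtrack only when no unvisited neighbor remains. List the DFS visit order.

15, 16, 10, 11, 17, 12, 14, 18, 8, 4, 9, 3, 13, 6, 1, 7, 2, 0, 5

Visit 15
15 → 16
16 → 10
10 → 11
11 → 17
17 → 12
12 → 14
14 → 18
18 → 8
8 → 4
4 → 9
9 → 3
3 → 13
13 → 6
6 → 1
1 → 7
7 → 2
1 → 0
0 → 5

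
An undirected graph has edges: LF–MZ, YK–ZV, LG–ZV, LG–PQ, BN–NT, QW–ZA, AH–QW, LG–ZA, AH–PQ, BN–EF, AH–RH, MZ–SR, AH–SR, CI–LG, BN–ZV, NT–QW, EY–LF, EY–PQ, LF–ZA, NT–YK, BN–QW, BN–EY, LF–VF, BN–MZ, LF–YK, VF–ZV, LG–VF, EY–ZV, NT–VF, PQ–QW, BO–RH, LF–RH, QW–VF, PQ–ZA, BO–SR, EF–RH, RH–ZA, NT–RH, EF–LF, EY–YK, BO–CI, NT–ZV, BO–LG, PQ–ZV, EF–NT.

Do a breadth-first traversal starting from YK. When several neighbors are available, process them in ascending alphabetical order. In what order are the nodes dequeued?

YK → EY → LF → NT → ZV → BN → PQ → EF → MZ → RH → VF → ZA → QW → LG → AH → SR → BO → CI

Visit YK; enqueue EY, LF, NT, ZV → queue [EY, LF, NT, ZV]
Visit EY; enqueue BN, PQ → queue [LF, NT, ZV, BN, PQ]
Visit LF; enqueue EF, MZ, RH, VF, ZA → queue [NT, ZV, BN, PQ, EF, MZ, RH, VF, ZA]
Visit NT; enqueue QW → queue [ZV, BN, PQ, EF, MZ, RH, VF, ZA, QW]
Visit ZV; enqueue LG → queue [BN, PQ, EF, MZ, RH, VF, ZA, QW, LG]
Visit BN → queue [PQ, EF, MZ, RH, VF, ZA, QW, LG]
Visit PQ; enqueue AH → queue [EF, MZ, RH, VF, ZA, QW, LG, AH]
Visit EF → queue [MZ, RH, VF, ZA, QW, LG, AH]
Visit MZ; enqueue SR → queue [RH, VF, ZA, QW, LG, AH, SR]
Visit RH; enqueue BO → queue [VF, ZA, QW, LG, AH, SR, BO]
Visit VF → queue [ZA, QW, LG, AH, SR, BO]
Visit ZA → queue [QW, LG, AH, SR, BO]
Visit QW → queue [LG, AH, SR, BO]
Visit LG; enqueue CI → queue [AH, SR, BO, CI]
Visit AH → queue [SR, BO, CI]
Visit SR → queue [BO, CI]
Visit BO → queue [CI]
Visit CI → queue []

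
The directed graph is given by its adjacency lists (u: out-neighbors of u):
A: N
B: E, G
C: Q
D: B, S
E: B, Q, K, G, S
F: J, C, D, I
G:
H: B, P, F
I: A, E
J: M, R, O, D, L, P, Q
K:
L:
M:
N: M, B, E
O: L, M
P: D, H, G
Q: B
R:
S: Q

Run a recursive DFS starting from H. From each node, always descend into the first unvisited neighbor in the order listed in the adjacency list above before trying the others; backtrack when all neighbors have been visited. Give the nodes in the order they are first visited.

Visit H
H → B
B → E
E → Q
E → K
E → G
E → S
H → P
P → D
H → F
F → J
J → M
J → R
J → O
O → L
F → C
F → I
I → A
A → N

H → B → E → Q → K → G → S → P → D → F → J → M → R → O → L → C → I → A → N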